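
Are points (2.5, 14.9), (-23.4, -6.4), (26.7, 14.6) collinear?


Cross product: ((-23.4)-2.5)*(14.6-14.9) - ((-6.4)-14.9)*(26.7-2.5)
= 523.23

No, not collinear


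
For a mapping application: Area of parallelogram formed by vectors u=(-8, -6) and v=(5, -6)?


|u x v| = |(-8)*(-6) - (-6)*5|
= |48 - (-30)| = 78

78


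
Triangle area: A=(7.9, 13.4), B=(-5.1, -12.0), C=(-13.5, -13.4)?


Area = |x_A(y_B-y_C) + x_B(y_C-y_A) + x_C(y_A-y_B)|/2
= |11.06 + 136.68 + (-342.9)|/2
= 195.16/2 = 97.58

97.58


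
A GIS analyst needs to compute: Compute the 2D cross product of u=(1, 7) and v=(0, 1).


u x v = u_x*v_y - u_y*v_x = 1*1 - 7*0
= 1 - 0 = 1

1


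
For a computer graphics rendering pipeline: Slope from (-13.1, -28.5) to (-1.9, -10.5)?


slope = (y2-y1)/(x2-x1) = ((-10.5)-(-28.5))/((-1.9)-(-13.1)) = 18/11.2 = 1.6071

1.6071


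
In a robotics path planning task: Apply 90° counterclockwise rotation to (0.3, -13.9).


90° CCW: (x,y) -> (-y, x)
(0.3,-13.9) -> (13.9, 0.3)

(13.9, 0.3)


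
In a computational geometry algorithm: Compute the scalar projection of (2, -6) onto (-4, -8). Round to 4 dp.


u.v = 40, |v| = sqrt(80) = 8.9443
Scalar projection = u.v / |v| = 40 / sqrt(80) = 4.4721

4.4721


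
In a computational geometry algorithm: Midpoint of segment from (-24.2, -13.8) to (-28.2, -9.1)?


M = (((-24.2)+(-28.2))/2, ((-13.8)+(-9.1))/2)
= (-26.2, -11.45)

(-26.2, -11.45)


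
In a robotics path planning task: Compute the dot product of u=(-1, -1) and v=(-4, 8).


u . v = u_x*v_x + u_y*v_y = (-1)*(-4) + (-1)*8
= 4 + (-8) = -4

-4


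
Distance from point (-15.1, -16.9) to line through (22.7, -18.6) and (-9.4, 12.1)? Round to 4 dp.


|cross product| = 1105.89
|line direction| = sqrt(1972.9) = 44.4173
Distance = 1105.89/sqrt(1972.9) = 24.8977

24.8977


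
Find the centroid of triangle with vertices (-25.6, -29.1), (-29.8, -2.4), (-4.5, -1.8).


Centroid = ((x_A+x_B+x_C)/3, (y_A+y_B+y_C)/3)
= (((-25.6)+(-29.8)+(-4.5))/3, ((-29.1)+(-2.4)+(-1.8))/3)
= (-19.9667, -11.1)

(-19.9667, -11.1)


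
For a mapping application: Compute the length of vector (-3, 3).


|u| = sqrt((-3)^2 + 3^2) = sqrt(18) = 4.2426

4.2426


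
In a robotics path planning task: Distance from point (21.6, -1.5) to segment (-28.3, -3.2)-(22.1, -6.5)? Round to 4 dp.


Project P onto AB: t = 0.9837 (clamped to [0,1])
Closest point on segment: (21.2762, -6.4461)
Distance: 4.9566

4.9566


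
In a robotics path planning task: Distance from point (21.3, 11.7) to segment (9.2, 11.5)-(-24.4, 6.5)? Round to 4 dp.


Project P onto AB: t = 0 (clamped to [0,1])
Closest point on segment: (9.2, 11.5)
Distance: 12.1017

12.1017


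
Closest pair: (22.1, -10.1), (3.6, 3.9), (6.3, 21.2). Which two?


d(P0,P1) = 23.2002, d(P0,P2) = 35.0618, d(P1,P2) = 17.5094
Closest: P1 and P2

Closest pair: (3.6, 3.9) and (6.3, 21.2), distance = 17.5094


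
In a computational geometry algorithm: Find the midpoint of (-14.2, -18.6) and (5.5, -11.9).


M = (((-14.2)+5.5)/2, ((-18.6)+(-11.9))/2)
= (-4.35, -15.25)

(-4.35, -15.25)


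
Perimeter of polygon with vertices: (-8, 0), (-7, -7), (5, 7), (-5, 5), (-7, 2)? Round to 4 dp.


Sides: (-8, 0)->(-7, -7): sqrt(50) = 7.071068, (-7, -7)->(5, 7): sqrt(340) = 18.439089, (5, 7)->(-5, 5): sqrt(104) = 10.198039, (-5, 5)->(-7, 2): sqrt(13) = 3.605551, (-7, 2)->(-8, 0): sqrt(5) = 2.236068
Sum = 41.549815
Perimeter = 41.5498

41.5498


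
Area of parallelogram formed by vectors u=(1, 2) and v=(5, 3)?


|u x v| = |1*3 - 2*5|
= |3 - 10| = 7

7


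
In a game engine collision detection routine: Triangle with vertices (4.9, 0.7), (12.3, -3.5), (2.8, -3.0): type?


Side lengths squared: AB^2=72.4, BC^2=90.5, CA^2=18.1
Sorted: [18.1, 72.4, 90.5]
By sides: Scalene, By angles: Right

Scalene, Right


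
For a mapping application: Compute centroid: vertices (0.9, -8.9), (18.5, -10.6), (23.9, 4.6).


Centroid = ((x_A+x_B+x_C)/3, (y_A+y_B+y_C)/3)
= ((0.9+18.5+23.9)/3, ((-8.9)+(-10.6)+4.6)/3)
= (14.4333, -4.9667)

(14.4333, -4.9667)


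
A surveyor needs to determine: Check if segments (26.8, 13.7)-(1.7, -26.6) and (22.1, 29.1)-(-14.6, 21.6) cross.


Cross products: d1=600.43, d2=1891.19, d3=-575.95, d4=-1866.71
d1*d2 < 0 and d3*d4 < 0? no

No, they don't intersect


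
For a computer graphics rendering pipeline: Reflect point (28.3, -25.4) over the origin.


Reflection over origin: (x,y) -> (-x,-y)
(28.3, -25.4) -> (-28.3, 25.4)

(-28.3, 25.4)


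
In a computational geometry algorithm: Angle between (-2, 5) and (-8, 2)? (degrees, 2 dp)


u.v = 26, |u| = sqrt(29) = 5.3852, |v| = sqrt(68) = 8.2462
cos(theta) = u.v/(|u||v|) = 26/sqrt(1972) = 0.585491
theta = acos(0.585491) = 54.16 degrees

54.16 degrees


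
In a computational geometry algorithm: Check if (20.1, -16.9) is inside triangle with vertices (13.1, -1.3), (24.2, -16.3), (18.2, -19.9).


Cross products: AB x AP = -68.16, BC x BP = -11.16, CA x CP = -50.64
All same sign? yes

Yes, inside


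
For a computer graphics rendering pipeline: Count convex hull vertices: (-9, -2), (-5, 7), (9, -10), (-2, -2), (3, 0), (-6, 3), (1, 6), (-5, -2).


Convex hull vertices (CCW): (-9, -2), (9, -10), (1, 6), (-5, 7)
Count = 4

4


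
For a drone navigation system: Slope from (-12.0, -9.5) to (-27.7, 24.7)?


slope = (y2-y1)/(x2-x1) = (24.7-(-9.5))/((-27.7)-(-12)) = 34.2/(-15.7) = -2.1783

-2.1783


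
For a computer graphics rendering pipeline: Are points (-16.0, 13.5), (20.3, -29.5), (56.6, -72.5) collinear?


Cross product: (20.3-(-16))*((-72.5)-13.5) - ((-29.5)-13.5)*(56.6-(-16))
= 0

Yes, collinear


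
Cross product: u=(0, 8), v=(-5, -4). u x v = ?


u x v = u_x*v_y - u_y*v_x = 0*(-4) - 8*(-5)
= 0 - (-40) = 40

40


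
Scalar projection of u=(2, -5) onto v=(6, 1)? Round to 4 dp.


u.v = 7, |v| = sqrt(37) = 6.0828
Scalar projection = u.v / |v| = 7 / sqrt(37) = 1.1508

1.1508


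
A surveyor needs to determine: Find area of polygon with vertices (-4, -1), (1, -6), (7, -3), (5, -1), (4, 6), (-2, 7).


Shoelace sum: ((-4)*(-6) - 1*(-1)) + (1*(-3) - 7*(-6)) + (7*(-1) - 5*(-3)) + (5*6 - 4*(-1)) + (4*7 - (-2)*6) + ((-2)*(-1) - (-4)*7)
= 176
Area = |176|/2 = 88

88


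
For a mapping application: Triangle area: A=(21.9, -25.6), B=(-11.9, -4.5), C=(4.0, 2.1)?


Area = |x_A(y_B-y_C) + x_B(y_C-y_A) + x_C(y_A-y_B)|/2
= |(-144.54) + (-329.63) + (-84.4)|/2
= 558.57/2 = 279.285

279.285


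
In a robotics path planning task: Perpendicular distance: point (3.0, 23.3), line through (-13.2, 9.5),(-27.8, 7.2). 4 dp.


|cross product| = 164.22
|line direction| = sqrt(218.45) = 14.7801
Distance = 164.22/sqrt(218.45) = 11.1109

11.1109


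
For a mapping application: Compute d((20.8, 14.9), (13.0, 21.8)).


dx=-7.8, dy=6.9
d^2 = (-7.8)^2 + 6.9^2 = 108.45
d = sqrt(108.45) = 10.4139

10.4139


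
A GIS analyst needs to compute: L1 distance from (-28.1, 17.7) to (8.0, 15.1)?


|(-28.1)-8| + |17.7-15.1| = 36.1 + 2.6 = 38.7

38.7


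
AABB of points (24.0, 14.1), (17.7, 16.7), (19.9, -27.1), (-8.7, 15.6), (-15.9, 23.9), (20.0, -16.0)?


x range: [-15.9, 24]
y range: [-27.1, 23.9]
Bounding box: (-15.9,-27.1) to (24,23.9)

(-15.9,-27.1) to (24,23.9)


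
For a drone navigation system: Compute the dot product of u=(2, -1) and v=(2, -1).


u . v = u_x*v_x + u_y*v_y = 2*2 + (-1)*(-1)
= 4 + 1 = 5

5


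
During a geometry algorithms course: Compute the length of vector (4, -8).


|u| = sqrt(4^2 + (-8)^2) = sqrt(80) = 8.9443

8.9443


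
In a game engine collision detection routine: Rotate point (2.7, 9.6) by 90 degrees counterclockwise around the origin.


90° CCW: (x,y) -> (-y, x)
(2.7,9.6) -> (-9.6, 2.7)

(-9.6, 2.7)


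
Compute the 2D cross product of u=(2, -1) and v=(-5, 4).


u x v = u_x*v_y - u_y*v_x = 2*4 - (-1)*(-5)
= 8 - 5 = 3

3


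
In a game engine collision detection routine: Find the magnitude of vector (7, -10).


|u| = sqrt(7^2 + (-10)^2) = sqrt(149) = 12.2066

12.2066


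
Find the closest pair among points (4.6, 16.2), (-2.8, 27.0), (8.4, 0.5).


d(P0,P1) = 13.092, d(P0,P2) = 16.1533, d(P1,P2) = 28.7696
Closest: P0 and P1

Closest pair: (4.6, 16.2) and (-2.8, 27.0), distance = 13.092


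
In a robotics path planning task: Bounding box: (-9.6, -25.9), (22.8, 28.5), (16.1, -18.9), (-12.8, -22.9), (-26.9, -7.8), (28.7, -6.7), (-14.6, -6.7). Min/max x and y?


x range: [-26.9, 28.7]
y range: [-25.9, 28.5]
Bounding box: (-26.9,-25.9) to (28.7,28.5)

(-26.9,-25.9) to (28.7,28.5)


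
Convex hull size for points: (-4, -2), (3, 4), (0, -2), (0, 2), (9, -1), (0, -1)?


Convex hull vertices (CCW): (-4, -2), (0, -2), (9, -1), (3, 4), (0, 2)
Count = 5

5


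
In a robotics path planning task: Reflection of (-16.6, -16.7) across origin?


Reflection over origin: (x,y) -> (-x,-y)
(-16.6, -16.7) -> (16.6, 16.7)

(16.6, 16.7)


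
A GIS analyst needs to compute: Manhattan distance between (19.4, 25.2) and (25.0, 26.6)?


|19.4-25| + |25.2-26.6| = 5.6 + 1.4 = 7

7


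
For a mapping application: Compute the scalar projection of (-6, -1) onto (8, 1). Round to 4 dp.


u.v = -49, |v| = sqrt(65) = 8.0623
Scalar projection = u.v / |v| = -49 / sqrt(65) = -6.0777

-6.0777


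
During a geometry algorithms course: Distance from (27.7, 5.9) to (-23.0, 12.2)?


dx=-50.7, dy=6.3
d^2 = (-50.7)^2 + 6.3^2 = 2610.18
d = sqrt(2610.18) = 51.0899

51.0899


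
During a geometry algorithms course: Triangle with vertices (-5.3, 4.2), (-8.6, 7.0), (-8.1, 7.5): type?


Side lengths squared: AB^2=18.73, BC^2=0.5, CA^2=18.73
Sorted: [0.5, 18.73, 18.73]
By sides: Isosceles, By angles: Acute

Isosceles, Acute


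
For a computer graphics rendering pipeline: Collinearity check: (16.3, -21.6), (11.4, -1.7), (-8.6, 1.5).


Cross product: (11.4-16.3)*(1.5-(-21.6)) - ((-1.7)-(-21.6))*((-8.6)-16.3)
= 382.32

No, not collinear


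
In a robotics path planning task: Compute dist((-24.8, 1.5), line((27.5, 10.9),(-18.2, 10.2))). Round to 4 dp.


|cross product| = 392.97
|line direction| = sqrt(2088.98) = 45.7054
Distance = 392.97/sqrt(2088.98) = 8.5979

8.5979


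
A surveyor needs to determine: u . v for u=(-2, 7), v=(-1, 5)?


u . v = u_x*v_x + u_y*v_y = (-2)*(-1) + 7*5
= 2 + 35 = 37

37


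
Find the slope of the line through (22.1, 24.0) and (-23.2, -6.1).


slope = (y2-y1)/(x2-x1) = ((-6.1)-24)/((-23.2)-22.1) = (-30.1)/(-45.3) = 0.6645

0.6645


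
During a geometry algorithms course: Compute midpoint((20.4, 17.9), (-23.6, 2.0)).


M = ((20.4+(-23.6))/2, (17.9+2)/2)
= (-1.6, 9.95)

(-1.6, 9.95)


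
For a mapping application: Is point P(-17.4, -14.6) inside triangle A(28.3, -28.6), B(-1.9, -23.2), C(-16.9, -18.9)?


Cross products: AB x AP = -176.02, BC x BP = -62.35, CA x CP = 189.51
All same sign? no

No, outside


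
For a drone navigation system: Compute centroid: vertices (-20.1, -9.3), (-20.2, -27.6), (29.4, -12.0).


Centroid = ((x_A+x_B+x_C)/3, (y_A+y_B+y_C)/3)
= (((-20.1)+(-20.2)+29.4)/3, ((-9.3)+(-27.6)+(-12))/3)
= (-3.6333, -16.3)

(-3.6333, -16.3)


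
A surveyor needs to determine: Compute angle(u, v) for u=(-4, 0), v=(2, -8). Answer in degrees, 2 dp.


u.v = -8, |u| = sqrt(16) = 4, |v| = sqrt(68) = 8.2462
cos(theta) = u.v/(|u||v|) = -8/sqrt(1088) = -0.242536
theta = acos(-0.242536) = 104.04 degrees

104.04 degrees


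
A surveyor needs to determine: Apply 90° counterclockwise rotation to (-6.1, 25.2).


90° CCW: (x,y) -> (-y, x)
(-6.1,25.2) -> (-25.2, -6.1)

(-25.2, -6.1)


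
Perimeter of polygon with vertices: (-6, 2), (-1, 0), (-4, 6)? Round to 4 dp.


Sides: (-6, 2)->(-1, 0): sqrt(29) = 5.385165, (-1, 0)->(-4, 6): sqrt(45) = 6.708204, (-4, 6)->(-6, 2): sqrt(20) = 4.472136
Sum = 16.565505
Perimeter = 16.5655

16.5655


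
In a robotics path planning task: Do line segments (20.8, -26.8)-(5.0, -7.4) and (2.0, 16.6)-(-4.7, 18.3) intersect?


Cross products: d1=258.82, d2=155.7, d3=-321, d4=-217.88
d1*d2 < 0 and d3*d4 < 0? no

No, they don't intersect


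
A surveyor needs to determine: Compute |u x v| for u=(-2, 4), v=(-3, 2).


|u x v| = |(-2)*2 - 4*(-3)|
= |(-4) - (-12)| = 8

8


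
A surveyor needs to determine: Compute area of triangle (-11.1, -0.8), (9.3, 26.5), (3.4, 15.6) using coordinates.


Area = |x_A(y_B-y_C) + x_B(y_C-y_A) + x_C(y_A-y_B)|/2
= |(-120.99) + 152.52 + (-92.82)|/2
= 61.29/2 = 30.645

30.645


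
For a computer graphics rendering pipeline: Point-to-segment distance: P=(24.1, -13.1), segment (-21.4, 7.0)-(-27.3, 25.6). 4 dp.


Project P onto AB: t = 0 (clamped to [0,1])
Closest point on segment: (-21.4, 7)
Distance: 49.7419

49.7419


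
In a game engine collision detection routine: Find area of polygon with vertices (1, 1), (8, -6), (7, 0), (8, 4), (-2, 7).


Shoelace sum: (1*(-6) - 8*1) + (8*0 - 7*(-6)) + (7*4 - 8*0) + (8*7 - (-2)*4) + ((-2)*1 - 1*7)
= 111
Area = |111|/2 = 55.5

55.5


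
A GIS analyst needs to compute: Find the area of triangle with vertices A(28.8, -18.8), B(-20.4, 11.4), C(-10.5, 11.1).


Area = |x_A(y_B-y_C) + x_B(y_C-y_A) + x_C(y_A-y_B)|/2
= |8.64 + (-609.96) + 317.1|/2
= 284.22/2 = 142.11

142.11


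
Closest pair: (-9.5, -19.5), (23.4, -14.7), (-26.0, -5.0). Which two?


d(P0,P1) = 33.2483, d(P0,P2) = 21.9659, d(P1,P2) = 50.3433
Closest: P0 and P2

Closest pair: (-9.5, -19.5) and (-26.0, -5.0), distance = 21.9659


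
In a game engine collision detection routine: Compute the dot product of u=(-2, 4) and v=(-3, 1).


u . v = u_x*v_x + u_y*v_y = (-2)*(-3) + 4*1
= 6 + 4 = 10

10


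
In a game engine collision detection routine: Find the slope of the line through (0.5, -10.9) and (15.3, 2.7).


slope = (y2-y1)/(x2-x1) = (2.7-(-10.9))/(15.3-0.5) = 13.6/14.8 = 0.9189

0.9189


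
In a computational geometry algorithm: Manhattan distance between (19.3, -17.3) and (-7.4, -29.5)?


|19.3-(-7.4)| + |(-17.3)-(-29.5)| = 26.7 + 12.2 = 38.9

38.9


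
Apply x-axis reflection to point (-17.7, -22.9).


Reflection over x-axis: (x,y) -> (x,-y)
(-17.7, -22.9) -> (-17.7, 22.9)

(-17.7, 22.9)


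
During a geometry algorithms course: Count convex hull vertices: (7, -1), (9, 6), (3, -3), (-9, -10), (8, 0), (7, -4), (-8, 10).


Convex hull vertices (CCW): (-9, -10), (7, -4), (8, 0), (9, 6), (-8, 10)
Count = 5

5


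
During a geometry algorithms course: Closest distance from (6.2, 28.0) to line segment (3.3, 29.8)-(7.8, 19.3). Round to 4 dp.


Project P onto AB: t = 0.2448 (clamped to [0,1])
Closest point on segment: (4.4017, 27.2293)
Distance: 1.9565

1.9565


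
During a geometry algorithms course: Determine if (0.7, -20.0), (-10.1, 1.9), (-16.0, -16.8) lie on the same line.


Cross product: ((-10.1)-0.7)*((-16.8)-(-20)) - (1.9-(-20))*((-16)-0.7)
= 331.17

No, not collinear


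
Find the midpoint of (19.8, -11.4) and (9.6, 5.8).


M = ((19.8+9.6)/2, ((-11.4)+5.8)/2)
= (14.7, -2.8)

(14.7, -2.8)


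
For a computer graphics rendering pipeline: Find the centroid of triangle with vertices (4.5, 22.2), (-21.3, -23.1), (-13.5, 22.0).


Centroid = ((x_A+x_B+x_C)/3, (y_A+y_B+y_C)/3)
= ((4.5+(-21.3)+(-13.5))/3, (22.2+(-23.1)+22)/3)
= (-10.1, 7.0333)

(-10.1, 7.0333)


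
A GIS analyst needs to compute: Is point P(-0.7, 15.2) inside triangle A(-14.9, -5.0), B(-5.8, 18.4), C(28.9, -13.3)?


Cross products: AB x AP = -148.46, BC x BP = 50.63, CA x CP = -1002.62
All same sign? no

No, outside


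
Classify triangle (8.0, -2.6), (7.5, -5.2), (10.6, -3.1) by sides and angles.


Side lengths squared: AB^2=7.01, BC^2=14.02, CA^2=7.01
Sorted: [7.01, 7.01, 14.02]
By sides: Isosceles, By angles: Right

Isosceles, Right


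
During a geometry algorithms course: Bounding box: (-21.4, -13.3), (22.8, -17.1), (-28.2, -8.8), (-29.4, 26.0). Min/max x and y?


x range: [-29.4, 22.8]
y range: [-17.1, 26]
Bounding box: (-29.4,-17.1) to (22.8,26)

(-29.4,-17.1) to (22.8,26)


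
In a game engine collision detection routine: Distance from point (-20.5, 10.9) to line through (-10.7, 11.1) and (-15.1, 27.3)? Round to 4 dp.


|cross product| = 159.64
|line direction| = sqrt(281.8) = 16.7869
Distance = 159.64/sqrt(281.8) = 9.5098

9.5098


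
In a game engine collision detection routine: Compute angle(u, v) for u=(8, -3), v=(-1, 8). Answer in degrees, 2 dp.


u.v = -32, |u| = sqrt(73) = 8.544, |v| = sqrt(65) = 8.0623
cos(theta) = u.v/(|u||v|) = -32/sqrt(4745) = -0.464549
theta = acos(-0.464549) = 117.68 degrees

117.68 degrees


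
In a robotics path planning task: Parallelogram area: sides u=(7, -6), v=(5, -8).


|u x v| = |7*(-8) - (-6)*5|
= |(-56) - (-30)| = 26

26


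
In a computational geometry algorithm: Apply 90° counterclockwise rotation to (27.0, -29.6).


90° CCW: (x,y) -> (-y, x)
(27,-29.6) -> (29.6, 27)

(29.6, 27)


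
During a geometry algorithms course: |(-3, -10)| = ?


|u| = sqrt((-3)^2 + (-10)^2) = sqrt(109) = 10.4403

10.4403


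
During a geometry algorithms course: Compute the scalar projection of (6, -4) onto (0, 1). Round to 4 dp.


u.v = -4, |v| = sqrt(1) = 1
Scalar projection = u.v / |v| = -4 / sqrt(1) = -4

-4


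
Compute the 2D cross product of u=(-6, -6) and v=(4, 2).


u x v = u_x*v_y - u_y*v_x = (-6)*2 - (-6)*4
= (-12) - (-24) = 12

12


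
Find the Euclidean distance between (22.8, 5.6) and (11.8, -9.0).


dx=-11, dy=-14.6
d^2 = (-11)^2 + (-14.6)^2 = 334.16
d = sqrt(334.16) = 18.28

18.28


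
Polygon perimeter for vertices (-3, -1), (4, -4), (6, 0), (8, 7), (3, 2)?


Sides: (-3, -1)->(4, -4): sqrt(58) = 7.615773, (4, -4)->(6, 0): sqrt(20) = 4.472136, (6, 0)->(8, 7): sqrt(53) = 7.28011, (8, 7)->(3, 2): sqrt(50) = 7.071068, (3, 2)->(-3, -1): sqrt(45) = 6.708204
Sum = 33.147291
Perimeter = 33.1473

33.1473


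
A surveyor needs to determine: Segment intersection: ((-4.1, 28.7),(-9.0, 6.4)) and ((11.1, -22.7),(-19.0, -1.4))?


Cross products: d1=-1223.38, d2=-447.78, d3=590.82, d4=-184.78
d1*d2 < 0 and d3*d4 < 0? no

No, they don't intersect


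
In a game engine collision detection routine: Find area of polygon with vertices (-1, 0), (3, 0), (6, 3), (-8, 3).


Shoelace sum: ((-1)*0 - 3*0) + (3*3 - 6*0) + (6*3 - (-8)*3) + ((-8)*0 - (-1)*3)
= 54
Area = |54|/2 = 27

27


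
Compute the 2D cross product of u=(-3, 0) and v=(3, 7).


u x v = u_x*v_y - u_y*v_x = (-3)*7 - 0*3
= (-21) - 0 = -21

-21


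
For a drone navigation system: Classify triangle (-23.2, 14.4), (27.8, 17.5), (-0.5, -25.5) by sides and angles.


Side lengths squared: AB^2=2610.61, BC^2=2649.89, CA^2=2107.3
Sorted: [2107.3, 2610.61, 2649.89]
By sides: Scalene, By angles: Acute

Scalene, Acute


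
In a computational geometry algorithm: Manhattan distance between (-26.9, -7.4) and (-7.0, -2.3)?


|(-26.9)-(-7)| + |(-7.4)-(-2.3)| = 19.9 + 5.1 = 25

25


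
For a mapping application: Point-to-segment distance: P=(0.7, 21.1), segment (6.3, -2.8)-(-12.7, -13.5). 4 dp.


Project P onto AB: t = 0 (clamped to [0,1])
Closest point on segment: (6.3, -2.8)
Distance: 24.5473

24.5473


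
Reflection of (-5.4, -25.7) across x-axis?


Reflection over x-axis: (x,y) -> (x,-y)
(-5.4, -25.7) -> (-5.4, 25.7)

(-5.4, 25.7)


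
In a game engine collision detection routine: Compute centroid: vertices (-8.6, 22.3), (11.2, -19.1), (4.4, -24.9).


Centroid = ((x_A+x_B+x_C)/3, (y_A+y_B+y_C)/3)
= (((-8.6)+11.2+4.4)/3, (22.3+(-19.1)+(-24.9))/3)
= (2.3333, -7.2333)

(2.3333, -7.2333)


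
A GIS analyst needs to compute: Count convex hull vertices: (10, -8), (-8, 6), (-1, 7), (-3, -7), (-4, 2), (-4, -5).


Convex hull vertices (CCW): (-8, 6), (-4, -5), (-3, -7), (10, -8), (-1, 7)
Count = 5

5


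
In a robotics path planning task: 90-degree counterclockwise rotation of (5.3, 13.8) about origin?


90° CCW: (x,y) -> (-y, x)
(5.3,13.8) -> (-13.8, 5.3)

(-13.8, 5.3)


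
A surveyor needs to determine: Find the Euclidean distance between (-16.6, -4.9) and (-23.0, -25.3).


dx=-6.4, dy=-20.4
d^2 = (-6.4)^2 + (-20.4)^2 = 457.12
d = sqrt(457.12) = 21.3804

21.3804


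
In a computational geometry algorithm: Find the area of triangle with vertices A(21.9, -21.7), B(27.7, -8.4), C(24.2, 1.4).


Area = |x_A(y_B-y_C) + x_B(y_C-y_A) + x_C(y_A-y_B)|/2
= |(-214.62) + 639.87 + (-321.86)|/2
= 103.39/2 = 51.695

51.695


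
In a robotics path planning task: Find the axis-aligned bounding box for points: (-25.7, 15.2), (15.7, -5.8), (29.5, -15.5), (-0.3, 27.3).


x range: [-25.7, 29.5]
y range: [-15.5, 27.3]
Bounding box: (-25.7,-15.5) to (29.5,27.3)

(-25.7,-15.5) to (29.5,27.3)


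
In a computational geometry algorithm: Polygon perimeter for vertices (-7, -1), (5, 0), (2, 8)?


Sides: (-7, -1)->(5, 0): sqrt(145) = 12.041595, (5, 0)->(2, 8): sqrt(73) = 8.544004, (2, 8)->(-7, -1): sqrt(162) = 12.727922
Sum = 33.313521
Perimeter = 33.3135

33.3135


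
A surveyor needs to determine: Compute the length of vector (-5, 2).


|u| = sqrt((-5)^2 + 2^2) = sqrt(29) = 5.3852

5.3852


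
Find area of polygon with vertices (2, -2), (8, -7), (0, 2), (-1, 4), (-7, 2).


Shoelace sum: (2*(-7) - 8*(-2)) + (8*2 - 0*(-7)) + (0*4 - (-1)*2) + ((-1)*2 - (-7)*4) + ((-7)*(-2) - 2*2)
= 56
Area = |56|/2 = 28

28


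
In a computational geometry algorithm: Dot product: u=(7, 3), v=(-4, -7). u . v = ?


u . v = u_x*v_x + u_y*v_y = 7*(-4) + 3*(-7)
= (-28) + (-21) = -49

-49


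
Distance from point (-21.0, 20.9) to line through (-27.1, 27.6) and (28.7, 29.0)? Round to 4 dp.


|cross product| = 382.4
|line direction| = sqrt(3115.6) = 55.8176
Distance = 382.4/sqrt(3115.6) = 6.8509

6.8509


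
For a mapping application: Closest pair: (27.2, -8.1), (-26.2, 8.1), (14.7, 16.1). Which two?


d(P0,P1) = 55.8032, d(P0,P2) = 27.2377, d(P1,P2) = 41.6751
Closest: P0 and P2

Closest pair: (27.2, -8.1) and (14.7, 16.1), distance = 27.2377


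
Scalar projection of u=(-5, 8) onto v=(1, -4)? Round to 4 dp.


u.v = -37, |v| = sqrt(17) = 4.1231
Scalar projection = u.v / |v| = -37 / sqrt(17) = -8.9738

-8.9738


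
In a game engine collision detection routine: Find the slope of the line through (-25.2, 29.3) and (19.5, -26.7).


slope = (y2-y1)/(x2-x1) = ((-26.7)-29.3)/(19.5-(-25.2)) = (-56)/44.7 = -1.2528

-1.2528


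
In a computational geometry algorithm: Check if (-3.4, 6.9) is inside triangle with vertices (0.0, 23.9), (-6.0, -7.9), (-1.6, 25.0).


Cross products: AB x AP = -6.12, BC x BP = -20.42, CA x CP = -30.94
All same sign? yes

Yes, inside


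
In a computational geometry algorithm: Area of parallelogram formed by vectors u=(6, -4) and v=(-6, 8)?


|u x v| = |6*8 - (-4)*(-6)|
= |48 - 24| = 24

24


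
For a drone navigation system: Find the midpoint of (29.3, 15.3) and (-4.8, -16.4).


M = ((29.3+(-4.8))/2, (15.3+(-16.4))/2)
= (12.25, -0.55)

(12.25, -0.55)


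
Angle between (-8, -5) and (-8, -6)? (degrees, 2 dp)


u.v = 94, |u| = sqrt(89) = 9.434, |v| = sqrt(100) = 10
cos(theta) = u.v/(|u||v|) = 94/sqrt(8900) = 0.996398
theta = acos(0.996398) = 4.86 degrees

4.86 degrees


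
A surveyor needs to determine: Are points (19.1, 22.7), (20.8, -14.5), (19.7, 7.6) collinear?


Cross product: (20.8-19.1)*(7.6-22.7) - ((-14.5)-22.7)*(19.7-19.1)
= -3.35

No, not collinear


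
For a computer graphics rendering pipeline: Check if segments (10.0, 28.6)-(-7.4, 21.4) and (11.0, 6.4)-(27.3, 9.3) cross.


Cross products: d1=364.76, d2=297.86, d3=393.48, d4=460.38
d1*d2 < 0 and d3*d4 < 0? no

No, they don't intersect


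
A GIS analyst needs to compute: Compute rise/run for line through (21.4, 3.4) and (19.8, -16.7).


slope = (y2-y1)/(x2-x1) = ((-16.7)-3.4)/(19.8-21.4) = (-20.1)/(-1.6) = 12.5625

12.5625


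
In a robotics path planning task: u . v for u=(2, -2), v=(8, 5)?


u . v = u_x*v_x + u_y*v_y = 2*8 + (-2)*5
= 16 + (-10) = 6

6


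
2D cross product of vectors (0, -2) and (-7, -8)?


u x v = u_x*v_y - u_y*v_x = 0*(-8) - (-2)*(-7)
= 0 - 14 = -14

-14


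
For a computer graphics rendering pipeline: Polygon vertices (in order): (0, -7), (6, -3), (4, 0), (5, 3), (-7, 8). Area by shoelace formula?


Shoelace sum: (0*(-3) - 6*(-7)) + (6*0 - 4*(-3)) + (4*3 - 5*0) + (5*8 - (-7)*3) + ((-7)*(-7) - 0*8)
= 176
Area = |176|/2 = 88

88


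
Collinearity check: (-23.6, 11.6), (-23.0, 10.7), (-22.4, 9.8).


Cross product: ((-23)-(-23.6))*(9.8-11.6) - (10.7-11.6)*((-22.4)-(-23.6))
= 0

Yes, collinear


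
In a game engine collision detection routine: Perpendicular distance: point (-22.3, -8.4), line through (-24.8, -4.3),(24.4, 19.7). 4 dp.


|cross product| = 261.72
|line direction| = sqrt(2996.64) = 54.7416
Distance = 261.72/sqrt(2996.64) = 4.781

4.781


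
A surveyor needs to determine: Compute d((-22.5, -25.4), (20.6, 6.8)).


dx=43.1, dy=32.2
d^2 = 43.1^2 + 32.2^2 = 2894.45
d = sqrt(2894.45) = 53.8001

53.8001


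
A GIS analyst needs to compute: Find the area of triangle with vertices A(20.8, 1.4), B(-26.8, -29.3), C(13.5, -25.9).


Area = |x_A(y_B-y_C) + x_B(y_C-y_A) + x_C(y_A-y_B)|/2
= |(-70.72) + 731.64 + 414.45|/2
= 1075.37/2 = 537.685

537.685


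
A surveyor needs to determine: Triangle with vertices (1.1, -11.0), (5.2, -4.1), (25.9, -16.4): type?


Side lengths squared: AB^2=64.42, BC^2=579.78, CA^2=644.2
Sorted: [64.42, 579.78, 644.2]
By sides: Scalene, By angles: Right

Scalene, Right


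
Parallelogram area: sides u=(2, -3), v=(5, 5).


|u x v| = |2*5 - (-3)*5|
= |10 - (-15)| = 25

25


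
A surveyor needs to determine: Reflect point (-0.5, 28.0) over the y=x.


Reflection over y=x: (x,y) -> (y,x)
(-0.5, 28) -> (28, -0.5)

(28, -0.5)


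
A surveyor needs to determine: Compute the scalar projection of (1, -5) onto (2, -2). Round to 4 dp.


u.v = 12, |v| = sqrt(8) = 2.8284
Scalar projection = u.v / |v| = 12 / sqrt(8) = 4.2426

4.2426


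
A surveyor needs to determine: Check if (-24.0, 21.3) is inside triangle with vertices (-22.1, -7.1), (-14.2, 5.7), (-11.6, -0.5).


Cross products: AB x AP = 248.68, BC x BP = -20.2, CA x CP = -310.74
All same sign? no

No, outside


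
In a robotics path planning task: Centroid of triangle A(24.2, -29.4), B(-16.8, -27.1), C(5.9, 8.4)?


Centroid = ((x_A+x_B+x_C)/3, (y_A+y_B+y_C)/3)
= ((24.2+(-16.8)+5.9)/3, ((-29.4)+(-27.1)+8.4)/3)
= (4.4333, -16.0333)

(4.4333, -16.0333)


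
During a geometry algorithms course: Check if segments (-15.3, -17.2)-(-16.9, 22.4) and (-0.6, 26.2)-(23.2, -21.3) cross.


Cross products: d1=-1731.17, d2=-864.69, d3=-651.56, d4=-1518.04
d1*d2 < 0 and d3*d4 < 0? no

No, they don't intersect


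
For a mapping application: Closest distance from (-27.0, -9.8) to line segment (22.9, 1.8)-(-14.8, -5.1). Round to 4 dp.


Project P onto AB: t = 1 (clamped to [0,1])
Closest point on segment: (-14.8, -5.1)
Distance: 13.074

13.074


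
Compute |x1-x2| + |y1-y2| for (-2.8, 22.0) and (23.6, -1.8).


|(-2.8)-23.6| + |22-(-1.8)| = 26.4 + 23.8 = 50.2

50.2


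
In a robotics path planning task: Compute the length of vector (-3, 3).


|u| = sqrt((-3)^2 + 3^2) = sqrt(18) = 4.2426

4.2426


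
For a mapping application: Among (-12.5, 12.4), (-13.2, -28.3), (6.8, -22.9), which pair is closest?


d(P0,P1) = 40.706, d(P0,P2) = 40.2316, d(P1,P2) = 20.7162
Closest: P1 and P2

Closest pair: (-13.2, -28.3) and (6.8, -22.9), distance = 20.7162


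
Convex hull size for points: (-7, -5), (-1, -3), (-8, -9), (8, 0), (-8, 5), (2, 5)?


Convex hull vertices (CCW): (-8, -9), (8, 0), (2, 5), (-8, 5)
Count = 4

4


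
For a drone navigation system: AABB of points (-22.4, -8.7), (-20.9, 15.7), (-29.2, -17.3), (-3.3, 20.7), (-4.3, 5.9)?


x range: [-29.2, -3.3]
y range: [-17.3, 20.7]
Bounding box: (-29.2,-17.3) to (-3.3,20.7)

(-29.2,-17.3) to (-3.3,20.7)


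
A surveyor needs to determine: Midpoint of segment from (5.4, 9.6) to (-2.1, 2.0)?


M = ((5.4+(-2.1))/2, (9.6+2)/2)
= (1.65, 5.8)

(1.65, 5.8)


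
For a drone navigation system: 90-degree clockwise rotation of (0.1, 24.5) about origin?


90° CW: (x,y) -> (y, -x)
(0.1,24.5) -> (24.5, -0.1)

(24.5, -0.1)


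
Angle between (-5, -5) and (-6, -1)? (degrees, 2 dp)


u.v = 35, |u| = sqrt(50) = 7.0711, |v| = sqrt(37) = 6.0828
cos(theta) = u.v/(|u||v|) = 35/sqrt(1850) = 0.813733
theta = acos(0.813733) = 35.54 degrees

35.54 degrees


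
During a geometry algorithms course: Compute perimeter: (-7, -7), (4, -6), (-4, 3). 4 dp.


Sides: (-7, -7)->(4, -6): sqrt(122) = 11.045361, (4, -6)->(-4, 3): sqrt(145) = 12.041595, (-4, 3)->(-7, -7): sqrt(109) = 10.440307
Sum = 33.527263
Perimeter = 33.5273

33.5273


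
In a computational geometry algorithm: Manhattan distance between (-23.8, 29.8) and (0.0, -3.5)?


|(-23.8)-0| + |29.8-(-3.5)| = 23.8 + 33.3 = 57.1

57.1


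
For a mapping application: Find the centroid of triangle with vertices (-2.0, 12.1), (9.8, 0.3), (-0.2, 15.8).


Centroid = ((x_A+x_B+x_C)/3, (y_A+y_B+y_C)/3)
= (((-2)+9.8+(-0.2))/3, (12.1+0.3+15.8)/3)
= (2.5333, 9.4)

(2.5333, 9.4)


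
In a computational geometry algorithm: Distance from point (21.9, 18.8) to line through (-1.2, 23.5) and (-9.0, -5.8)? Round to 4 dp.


|cross product| = 713.49
|line direction| = sqrt(919.33) = 30.3205
Distance = 713.49/sqrt(919.33) = 23.5316

23.5316


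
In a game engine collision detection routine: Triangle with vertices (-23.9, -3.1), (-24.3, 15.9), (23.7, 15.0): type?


Side lengths squared: AB^2=361.16, BC^2=2304.81, CA^2=2593.37
Sorted: [361.16, 2304.81, 2593.37]
By sides: Scalene, By angles: Acute

Scalene, Acute


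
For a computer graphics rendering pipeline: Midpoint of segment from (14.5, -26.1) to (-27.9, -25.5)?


M = ((14.5+(-27.9))/2, ((-26.1)+(-25.5))/2)
= (-6.7, -25.8)

(-6.7, -25.8)


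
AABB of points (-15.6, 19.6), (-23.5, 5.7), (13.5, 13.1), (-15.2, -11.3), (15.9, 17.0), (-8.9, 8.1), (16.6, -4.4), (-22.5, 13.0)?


x range: [-23.5, 16.6]
y range: [-11.3, 19.6]
Bounding box: (-23.5,-11.3) to (16.6,19.6)

(-23.5,-11.3) to (16.6,19.6)


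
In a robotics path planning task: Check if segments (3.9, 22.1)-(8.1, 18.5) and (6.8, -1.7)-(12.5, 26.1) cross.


Cross products: d1=216.28, d2=79, d3=-89.52, d4=47.76
d1*d2 < 0 and d3*d4 < 0? no

No, they don't intersect


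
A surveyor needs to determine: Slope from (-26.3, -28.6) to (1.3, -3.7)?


slope = (y2-y1)/(x2-x1) = ((-3.7)-(-28.6))/(1.3-(-26.3)) = 24.9/27.6 = 0.9022

0.9022


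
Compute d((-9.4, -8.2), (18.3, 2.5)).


dx=27.7, dy=10.7
d^2 = 27.7^2 + 10.7^2 = 881.78
d = sqrt(881.78) = 29.6948

29.6948


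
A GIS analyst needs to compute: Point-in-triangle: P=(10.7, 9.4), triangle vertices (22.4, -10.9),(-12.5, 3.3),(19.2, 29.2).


Cross products: AB x AP = -542.33, BC x BP = -407.51, CA x CP = -404.21
All same sign? yes

Yes, inside


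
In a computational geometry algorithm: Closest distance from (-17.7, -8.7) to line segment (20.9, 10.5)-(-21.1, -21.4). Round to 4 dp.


Project P onto AB: t = 0.803 (clamped to [0,1])
Closest point on segment: (-12.8267, -15.1162)
Distance: 8.0571

8.0571


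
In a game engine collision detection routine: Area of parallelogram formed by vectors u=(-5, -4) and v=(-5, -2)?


|u x v| = |(-5)*(-2) - (-4)*(-5)|
= |10 - 20| = 10

10


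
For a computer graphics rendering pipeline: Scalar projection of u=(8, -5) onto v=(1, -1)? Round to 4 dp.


u.v = 13, |v| = sqrt(2) = 1.4142
Scalar projection = u.v / |v| = 13 / sqrt(2) = 9.1924

9.1924


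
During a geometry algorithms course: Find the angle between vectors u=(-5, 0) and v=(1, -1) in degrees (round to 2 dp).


u.v = -5, |u| = sqrt(25) = 5, |v| = sqrt(2) = 1.4142
cos(theta) = u.v/(|u||v|) = -5/sqrt(50) = -0.707107
theta = acos(-0.707107) = 135 degrees

135 degrees


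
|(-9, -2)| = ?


|u| = sqrt((-9)^2 + (-2)^2) = sqrt(85) = 9.2195

9.2195


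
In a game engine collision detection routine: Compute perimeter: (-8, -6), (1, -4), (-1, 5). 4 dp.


Sides: (-8, -6)->(1, -4): sqrt(85) = 9.219544, (1, -4)->(-1, 5): sqrt(85) = 9.219544, (-1, 5)->(-8, -6): sqrt(170) = 13.038405
Sum = 31.477493
Perimeter = 31.4775

31.4775


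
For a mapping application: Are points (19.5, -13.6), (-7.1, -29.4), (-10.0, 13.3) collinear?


Cross product: ((-7.1)-19.5)*(13.3-(-13.6)) - ((-29.4)-(-13.6))*((-10)-19.5)
= -1181.64

No, not collinear


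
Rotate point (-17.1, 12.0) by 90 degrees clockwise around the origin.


90° CW: (x,y) -> (y, -x)
(-17.1,12) -> (12, 17.1)

(12, 17.1)


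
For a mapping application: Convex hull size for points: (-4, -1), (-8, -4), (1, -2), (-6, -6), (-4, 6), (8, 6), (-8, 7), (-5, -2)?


Convex hull vertices (CCW): (-8, -4), (-6, -6), (1, -2), (8, 6), (-8, 7)
Count = 5

5


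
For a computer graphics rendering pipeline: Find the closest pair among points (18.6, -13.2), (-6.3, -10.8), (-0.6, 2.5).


d(P0,P1) = 25.0154, d(P0,P2) = 24.8018, d(P1,P2) = 14.47
Closest: P1 and P2

Closest pair: (-6.3, -10.8) and (-0.6, 2.5), distance = 14.47


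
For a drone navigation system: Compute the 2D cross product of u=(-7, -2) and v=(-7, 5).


u x v = u_x*v_y - u_y*v_x = (-7)*5 - (-2)*(-7)
= (-35) - 14 = -49

-49


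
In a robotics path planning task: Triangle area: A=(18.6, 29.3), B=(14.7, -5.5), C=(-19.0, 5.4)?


Area = |x_A(y_B-y_C) + x_B(y_C-y_A) + x_C(y_A-y_B)|/2
= |(-202.74) + (-351.33) + (-661.2)|/2
= 1215.27/2 = 607.635

607.635


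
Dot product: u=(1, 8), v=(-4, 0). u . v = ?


u . v = u_x*v_x + u_y*v_y = 1*(-4) + 8*0
= (-4) + 0 = -4

-4


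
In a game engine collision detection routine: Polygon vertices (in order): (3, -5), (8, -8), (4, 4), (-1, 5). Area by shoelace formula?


Shoelace sum: (3*(-8) - 8*(-5)) + (8*4 - 4*(-8)) + (4*5 - (-1)*4) + ((-1)*(-5) - 3*5)
= 94
Area = |94|/2 = 47

47


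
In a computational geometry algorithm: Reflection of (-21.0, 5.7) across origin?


Reflection over origin: (x,y) -> (-x,-y)
(-21, 5.7) -> (21, -5.7)

(21, -5.7)


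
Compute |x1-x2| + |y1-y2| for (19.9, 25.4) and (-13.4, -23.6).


|19.9-(-13.4)| + |25.4-(-23.6)| = 33.3 + 49 = 82.3

82.3


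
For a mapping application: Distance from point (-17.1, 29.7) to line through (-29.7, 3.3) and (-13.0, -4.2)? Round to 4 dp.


|cross product| = 535.38
|line direction| = sqrt(335.14) = 18.3068
Distance = 535.38/sqrt(335.14) = 29.2448

29.2448


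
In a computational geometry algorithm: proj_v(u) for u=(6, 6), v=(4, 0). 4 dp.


u.v = 24, |v| = sqrt(16) = 4
Scalar projection = u.v / |v| = 24 / sqrt(16) = 6

6


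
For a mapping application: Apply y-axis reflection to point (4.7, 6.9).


Reflection over y-axis: (x,y) -> (-x,y)
(4.7, 6.9) -> (-4.7, 6.9)

(-4.7, 6.9)


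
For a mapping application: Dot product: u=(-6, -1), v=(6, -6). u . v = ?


u . v = u_x*v_x + u_y*v_y = (-6)*6 + (-1)*(-6)
= (-36) + 6 = -30

-30


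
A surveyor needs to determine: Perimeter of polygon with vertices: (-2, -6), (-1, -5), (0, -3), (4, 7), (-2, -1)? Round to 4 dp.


Sides: (-2, -6)->(-1, -5): sqrt(2) = 1.414214, (-1, -5)->(0, -3): sqrt(5) = 2.236068, (0, -3)->(4, 7): sqrt(116) = 10.77033, (4, 7)->(-2, -1): sqrt(100) = 10, (-2, -1)->(-2, -6): sqrt(25) = 5
Sum = 29.420612
Perimeter = 29.4206

29.4206


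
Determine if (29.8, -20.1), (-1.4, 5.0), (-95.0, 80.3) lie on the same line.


Cross product: ((-1.4)-29.8)*(80.3-(-20.1)) - (5-(-20.1))*((-95)-29.8)
= 0

Yes, collinear


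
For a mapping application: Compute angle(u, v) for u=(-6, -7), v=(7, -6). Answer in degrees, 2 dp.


u.v = 0, |u| = sqrt(85) = 9.2195, |v| = sqrt(85) = 9.2195
cos(theta) = u.v/(|u||v|) = 0/sqrt(7225) = 0
theta = acos(0) = 90 degrees

90 degrees


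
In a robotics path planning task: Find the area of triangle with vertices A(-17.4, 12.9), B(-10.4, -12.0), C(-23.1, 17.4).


Area = |x_A(y_B-y_C) + x_B(y_C-y_A) + x_C(y_A-y_B)|/2
= |511.56 + (-46.8) + (-575.19)|/2
= 110.43/2 = 55.215

55.215


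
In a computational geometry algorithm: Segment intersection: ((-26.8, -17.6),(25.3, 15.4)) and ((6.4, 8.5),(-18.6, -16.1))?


Cross products: d1=-164.22, d2=292.44, d3=264.21, d4=-192.45
d1*d2 < 0 and d3*d4 < 0? yes

Yes, they intersect


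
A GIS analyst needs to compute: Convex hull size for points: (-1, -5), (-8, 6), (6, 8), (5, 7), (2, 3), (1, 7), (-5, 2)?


Convex hull vertices (CCW): (-8, 6), (-1, -5), (6, 8)
Count = 3

3


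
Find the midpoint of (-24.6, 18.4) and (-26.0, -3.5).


M = (((-24.6)+(-26))/2, (18.4+(-3.5))/2)
= (-25.3, 7.45)

(-25.3, 7.45)


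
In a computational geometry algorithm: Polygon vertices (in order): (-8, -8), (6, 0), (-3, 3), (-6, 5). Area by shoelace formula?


Shoelace sum: ((-8)*0 - 6*(-8)) + (6*3 - (-3)*0) + ((-3)*5 - (-6)*3) + ((-6)*(-8) - (-8)*5)
= 157
Area = |157|/2 = 78.5

78.5


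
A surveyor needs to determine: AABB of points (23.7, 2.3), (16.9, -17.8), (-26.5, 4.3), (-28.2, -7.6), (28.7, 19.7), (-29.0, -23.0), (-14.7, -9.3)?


x range: [-29, 28.7]
y range: [-23, 19.7]
Bounding box: (-29,-23) to (28.7,19.7)

(-29,-23) to (28.7,19.7)


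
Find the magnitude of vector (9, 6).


|u| = sqrt(9^2 + 6^2) = sqrt(117) = 10.8167

10.8167


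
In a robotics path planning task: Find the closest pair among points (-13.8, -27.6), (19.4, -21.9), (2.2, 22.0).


d(P0,P1) = 33.6858, d(P0,P2) = 52.1168, d(P1,P2) = 47.1492
Closest: P0 and P1

Closest pair: (-13.8, -27.6) and (19.4, -21.9), distance = 33.6858


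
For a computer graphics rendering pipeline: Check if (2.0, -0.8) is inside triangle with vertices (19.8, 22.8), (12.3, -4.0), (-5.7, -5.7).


Cross products: AB x AP = -300.04, BC x BP = -75.11, CA x CP = -94.5
All same sign? yes

Yes, inside


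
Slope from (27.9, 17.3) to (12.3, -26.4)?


slope = (y2-y1)/(x2-x1) = ((-26.4)-17.3)/(12.3-27.9) = (-43.7)/(-15.6) = 2.8013

2.8013


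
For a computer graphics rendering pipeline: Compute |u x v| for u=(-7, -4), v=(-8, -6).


|u x v| = |(-7)*(-6) - (-4)*(-8)|
= |42 - 32| = 10

10


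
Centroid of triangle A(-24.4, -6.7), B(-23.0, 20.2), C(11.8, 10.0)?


Centroid = ((x_A+x_B+x_C)/3, (y_A+y_B+y_C)/3)
= (((-24.4)+(-23)+11.8)/3, ((-6.7)+20.2+10)/3)
= (-11.8667, 7.8333)

(-11.8667, 7.8333)


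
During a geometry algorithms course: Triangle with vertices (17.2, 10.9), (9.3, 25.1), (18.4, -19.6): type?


Side lengths squared: AB^2=264.05, BC^2=2080.9, CA^2=931.69
Sorted: [264.05, 931.69, 2080.9]
By sides: Scalene, By angles: Obtuse

Scalene, Obtuse


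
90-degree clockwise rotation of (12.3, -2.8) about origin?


90° CW: (x,y) -> (y, -x)
(12.3,-2.8) -> (-2.8, -12.3)

(-2.8, -12.3)


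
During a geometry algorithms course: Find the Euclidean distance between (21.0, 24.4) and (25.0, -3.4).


dx=4, dy=-27.8
d^2 = 4^2 + (-27.8)^2 = 788.84
d = sqrt(788.84) = 28.0863

28.0863


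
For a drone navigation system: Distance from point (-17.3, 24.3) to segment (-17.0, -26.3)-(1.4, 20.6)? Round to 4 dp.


Project P onto AB: t = 0.9328 (clamped to [0,1])
Closest point on segment: (0.1636, 17.4486)
Distance: 18.7595

18.7595


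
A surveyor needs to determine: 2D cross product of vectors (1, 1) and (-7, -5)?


u x v = u_x*v_y - u_y*v_x = 1*(-5) - 1*(-7)
= (-5) - (-7) = 2

2


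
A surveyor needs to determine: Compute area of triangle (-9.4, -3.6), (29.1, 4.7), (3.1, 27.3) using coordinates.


Area = |x_A(y_B-y_C) + x_B(y_C-y_A) + x_C(y_A-y_B)|/2
= |212.44 + 899.19 + (-25.73)|/2
= 1085.9/2 = 542.95

542.95


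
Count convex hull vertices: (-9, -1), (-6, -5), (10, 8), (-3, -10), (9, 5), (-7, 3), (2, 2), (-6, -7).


Convex hull vertices (CCW): (-9, -1), (-6, -7), (-3, -10), (9, 5), (10, 8), (-7, 3)
Count = 6

6
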